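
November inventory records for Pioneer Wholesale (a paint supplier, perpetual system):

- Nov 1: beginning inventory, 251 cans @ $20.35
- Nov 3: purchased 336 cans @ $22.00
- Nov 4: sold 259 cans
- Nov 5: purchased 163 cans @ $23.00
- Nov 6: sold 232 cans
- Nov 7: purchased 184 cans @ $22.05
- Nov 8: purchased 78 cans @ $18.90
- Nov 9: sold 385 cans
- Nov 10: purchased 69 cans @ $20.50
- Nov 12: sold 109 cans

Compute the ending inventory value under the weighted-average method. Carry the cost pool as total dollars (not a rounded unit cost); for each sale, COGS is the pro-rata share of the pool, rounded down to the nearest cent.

After Nov 1: 251 on hand, pool $5,107.85 (≈ $20.3500 each)
After Nov 3: 587 on hand, pool $12,499.85 (≈ $21.2945 each)
Nov 4, sell 259: 259/587 × $12,499.85 → $5,515.26
After Nov 5: 491 on hand, pool $10,733.59 (≈ $21.8607 each)
Nov 6, sell 232: 232/491 × $10,733.59 → $5,071.67
After Nov 7: 443 on hand, pool $9,719.12 (≈ $21.9393 each)
After Nov 8: 521 on hand, pool $11,193.32 (≈ $21.4843 each)
Nov 9, sell 385: 385/521 × $11,193.32 → $8,271.45
After Nov 10: 205 on hand, pool $4,336.37 (≈ $21.1530 each)
Nov 12, sell 109: 109/205 × $4,336.37 → $2,305.67
Total COGS = $5,515.26 + $5,071.67 + $8,271.45 + $2,305.67 = $21,164.05
Ending inventory (cost pool remaining) = $2,030.70

Ending inventory = $2,030.70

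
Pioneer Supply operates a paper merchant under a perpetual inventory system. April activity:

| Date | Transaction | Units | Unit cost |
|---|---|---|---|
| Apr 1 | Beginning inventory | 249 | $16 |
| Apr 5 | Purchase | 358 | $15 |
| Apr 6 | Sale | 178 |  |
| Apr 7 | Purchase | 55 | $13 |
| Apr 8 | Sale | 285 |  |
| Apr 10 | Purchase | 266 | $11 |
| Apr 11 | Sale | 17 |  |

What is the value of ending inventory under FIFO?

Apr 6, 178 sold [FIFO — oldest first]: 178 @ $16 = $2,848
Apr 8, 285 sold [FIFO — oldest first]: 71 @ $16 + 214 @ $15 = $4,346
Apr 11, 17 sold [FIFO — oldest first]: 17 @ $15 = $255
Total COGS = $2,848 + $4,346 + $255 = $7,449
Ending inventory: 127 @ $15 + 55 @ $13 + 266 @ $11 = $5,546
Check: goods available $12,995 = COGS $7,449 + ending $5,546

Ending inventory = $5,546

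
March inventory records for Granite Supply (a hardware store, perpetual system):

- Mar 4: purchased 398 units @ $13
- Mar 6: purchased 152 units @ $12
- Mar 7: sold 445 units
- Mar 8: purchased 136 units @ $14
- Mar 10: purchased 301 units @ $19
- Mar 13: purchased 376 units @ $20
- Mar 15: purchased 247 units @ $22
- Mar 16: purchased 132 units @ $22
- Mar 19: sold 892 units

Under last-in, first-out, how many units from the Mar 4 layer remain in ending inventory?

Mar 7, 445 sold [LIFO — newest first]: 152 @ $12 + 293 @ $13 = $5,633
Mar 19, 892 sold [LIFO — newest first]: 132 @ $22 + 247 @ $22 + 376 @ $20 + 137 @ $19 = $18,461
Total COGS = $5,633 + $18,461 = $24,094
Ending inventory: 105 @ $13 + 136 @ $14 + 164 @ $19 = $6,385

105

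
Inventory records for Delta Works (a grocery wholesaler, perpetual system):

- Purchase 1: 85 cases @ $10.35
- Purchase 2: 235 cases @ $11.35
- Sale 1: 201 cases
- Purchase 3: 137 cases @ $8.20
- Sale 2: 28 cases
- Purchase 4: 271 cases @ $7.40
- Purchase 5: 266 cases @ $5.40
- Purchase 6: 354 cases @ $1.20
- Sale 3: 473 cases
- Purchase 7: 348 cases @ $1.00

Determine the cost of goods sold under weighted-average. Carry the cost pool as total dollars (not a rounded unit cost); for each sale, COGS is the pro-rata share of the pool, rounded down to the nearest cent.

COGS = $5,048.99

After Purchase 1: 85 on hand, pool $879.75 (≈ $10.3500 each)
After Purchase 2: 320 on hand, pool $3,547.00 (≈ $11.0844 each)
Sale 1, sell 201: 201/320 × $3,547.00 → $2,227.95
After Purchase 3: 256 on hand, pool $2,442.45 (≈ $9.5408 each)
Sale 2, sell 28: 28/256 × $2,442.45 → $267.14
After Purchase 4: 499 on hand, pool $4,180.71 (≈ $8.3782 each)
After Purchase 5: 765 on hand, pool $5,617.11 (≈ $7.3426 each)
After Purchase 6: 1119 on hand, pool $6,041.91 (≈ $5.3994 each)
Sale 3, sell 473: 473/1119 × $6,041.91 → $2,553.90
After Purchase 7: 994 on hand, pool $3,836.01 (≈ $3.8592 each)
Total COGS = $2,227.95 + $267.14 + $2,553.90 = $5,048.99
Ending inventory (cost pool remaining) = $3,836.01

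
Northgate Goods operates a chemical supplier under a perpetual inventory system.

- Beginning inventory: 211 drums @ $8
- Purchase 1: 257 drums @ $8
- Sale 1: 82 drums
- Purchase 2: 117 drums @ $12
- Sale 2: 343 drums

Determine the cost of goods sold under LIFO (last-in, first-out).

COGS = $3,868

Sale 1 (82) [LIFO — newest first]: 82 @ $8 = $656
Sale 2 (343) [LIFO — newest first]: 117 @ $12 + 175 @ $8 + 51 @ $8 = $3,212
Total COGS = $656 + $3,212 = $3,868
Ending inventory: 160 @ $8 = $1,280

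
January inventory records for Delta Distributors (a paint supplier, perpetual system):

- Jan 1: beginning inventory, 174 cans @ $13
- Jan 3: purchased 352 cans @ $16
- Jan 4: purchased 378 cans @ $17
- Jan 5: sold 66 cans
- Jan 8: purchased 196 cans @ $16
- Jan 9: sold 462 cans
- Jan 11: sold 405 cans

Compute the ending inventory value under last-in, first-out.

Jan 5, 66 sold [LIFO — newest first]: 66 @ $17 = $1,122
Jan 9, 462 sold [LIFO — newest first]: 196 @ $16 + 266 @ $17 = $7,658
Jan 11, 405 sold [LIFO — newest first]: 46 @ $17 + 352 @ $16 + 7 @ $13 = $6,505
Total COGS = $1,122 + $7,658 + $6,505 = $15,285
Ending inventory: 167 @ $13 = $2,171

Ending inventory = $2,171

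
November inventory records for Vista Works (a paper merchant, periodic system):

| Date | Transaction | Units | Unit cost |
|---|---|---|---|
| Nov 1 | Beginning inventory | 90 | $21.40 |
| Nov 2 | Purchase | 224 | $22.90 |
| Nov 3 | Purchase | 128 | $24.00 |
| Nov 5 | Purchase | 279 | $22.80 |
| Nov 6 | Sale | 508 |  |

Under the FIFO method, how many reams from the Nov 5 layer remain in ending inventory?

213

Nov 6, 508 sold [FIFO — oldest first]: 90 @ $21.40 + 224 @ $22.90 + 128 @ $24.00 + 66 @ $22.80 = $11,632.40
Ending inventory: 213 @ $22.80 = $4,856.40
Check: goods available $16,488.80 = COGS $11,632.40 + ending $4,856.40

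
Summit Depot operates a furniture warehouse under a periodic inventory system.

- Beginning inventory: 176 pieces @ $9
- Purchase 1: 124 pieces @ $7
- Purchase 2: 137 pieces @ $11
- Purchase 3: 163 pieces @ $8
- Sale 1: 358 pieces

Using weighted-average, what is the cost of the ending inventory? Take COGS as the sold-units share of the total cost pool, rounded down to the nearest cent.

Sale 1, sell 358: 358/600 × $5,263.00 → $3,140.25
Ending inventory (cost pool remaining) = $2,122.75
Check: goods available $5,263.00 = COGS $3,140.25 + ending $2,122.75

Ending inventory = $2,122.75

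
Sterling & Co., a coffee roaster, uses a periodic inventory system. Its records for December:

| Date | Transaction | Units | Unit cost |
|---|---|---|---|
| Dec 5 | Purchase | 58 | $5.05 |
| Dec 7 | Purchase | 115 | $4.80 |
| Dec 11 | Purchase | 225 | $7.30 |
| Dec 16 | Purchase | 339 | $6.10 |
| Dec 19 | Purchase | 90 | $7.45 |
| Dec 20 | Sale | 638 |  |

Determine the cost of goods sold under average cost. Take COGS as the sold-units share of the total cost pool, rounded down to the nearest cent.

Dec 20, sell 638: 638/827 × $5,225.80 → $4,031.51
Ending inventory (cost pool remaining) = $1,194.29
Check: goods available $5,225.80 = COGS $4,031.51 + ending $1,194.29

COGS = $4,031.51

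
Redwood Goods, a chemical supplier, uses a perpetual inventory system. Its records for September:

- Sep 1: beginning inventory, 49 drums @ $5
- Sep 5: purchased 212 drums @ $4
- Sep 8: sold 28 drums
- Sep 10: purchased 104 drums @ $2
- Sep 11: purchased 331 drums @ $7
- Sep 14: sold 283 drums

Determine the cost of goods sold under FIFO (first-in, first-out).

COGS = $1,193

Sep 8, 28 sold [FIFO — oldest first]: 28 @ $5 = $140
Sep 14, 283 sold [FIFO — oldest first]: 21 @ $5 + 212 @ $4 + 50 @ $2 = $1,053
Total COGS = $140 + $1,053 = $1,193
Ending inventory: 54 @ $2 + 331 @ $7 = $2,425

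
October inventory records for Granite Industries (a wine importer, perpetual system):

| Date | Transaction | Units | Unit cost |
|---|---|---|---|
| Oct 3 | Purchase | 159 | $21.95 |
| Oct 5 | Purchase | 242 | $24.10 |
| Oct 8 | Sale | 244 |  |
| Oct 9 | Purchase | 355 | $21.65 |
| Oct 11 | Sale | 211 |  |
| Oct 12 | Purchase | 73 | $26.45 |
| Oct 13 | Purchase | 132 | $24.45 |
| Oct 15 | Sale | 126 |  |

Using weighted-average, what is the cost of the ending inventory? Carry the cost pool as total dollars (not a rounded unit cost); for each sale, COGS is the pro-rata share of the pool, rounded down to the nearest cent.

After Oct 3: 159 on hand, pool $3,490.05 (≈ $21.9500 each)
After Oct 5: 401 on hand, pool $9,322.25 (≈ $23.2475 each)
Oct 8, sell 244: 244/401 × $9,322.25 → $5,672.39
After Oct 9: 512 on hand, pool $11,335.61 (≈ $22.1399 each)
Oct 11, sell 211: 211/512 × $11,335.61 → $4,671.51
After Oct 12: 374 on hand, pool $8,594.95 (≈ $22.9811 each)
After Oct 13: 506 on hand, pool $11,822.35 (≈ $23.3643 each)
Oct 15, sell 126: 126/506 × $11,822.35 → $2,943.90
Total COGS = $5,672.39 + $4,671.51 + $2,943.90 = $13,287.80
Ending inventory (cost pool remaining) = $8,878.45

Ending inventory = $8,878.45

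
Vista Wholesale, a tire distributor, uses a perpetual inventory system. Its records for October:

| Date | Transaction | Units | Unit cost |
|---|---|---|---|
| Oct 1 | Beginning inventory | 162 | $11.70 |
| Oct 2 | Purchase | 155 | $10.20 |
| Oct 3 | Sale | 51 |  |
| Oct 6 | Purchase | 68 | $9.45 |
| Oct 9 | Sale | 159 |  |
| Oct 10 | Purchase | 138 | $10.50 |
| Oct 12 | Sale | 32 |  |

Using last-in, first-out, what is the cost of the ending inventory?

Ending inventory = $3,141.00

Oct 3, 51 sold [LIFO — newest first]: 51 @ $10.20 = $520.20
Oct 9, 159 sold [LIFO — newest first]: 68 @ $9.45 + 91 @ $10.20 = $1,570.80
Oct 12, 32 sold [LIFO — newest first]: 32 @ $10.50 = $336.00
Total COGS = $520.20 + $1,570.80 + $336.00 = $2,427.00
Ending inventory: 162 @ $11.70 + 13 @ $10.20 + 106 @ $10.50 = $3,141.00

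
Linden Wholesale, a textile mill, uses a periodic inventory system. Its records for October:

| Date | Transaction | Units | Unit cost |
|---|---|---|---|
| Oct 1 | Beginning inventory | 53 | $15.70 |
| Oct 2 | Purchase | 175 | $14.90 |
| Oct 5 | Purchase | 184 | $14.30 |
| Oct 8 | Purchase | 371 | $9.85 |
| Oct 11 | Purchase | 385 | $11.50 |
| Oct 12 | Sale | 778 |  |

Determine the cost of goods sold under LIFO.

COGS = $8,396.45

Oct 12, 778 sold [LIFO — newest first]: 385 @ $11.50 + 371 @ $9.85 + 22 @ $14.30 = $8,396.45
Ending inventory: 53 @ $15.70 + 175 @ $14.90 + 162 @ $14.30 = $5,756.20
Check: goods available $14,152.65 = COGS $8,396.45 + ending $5,756.20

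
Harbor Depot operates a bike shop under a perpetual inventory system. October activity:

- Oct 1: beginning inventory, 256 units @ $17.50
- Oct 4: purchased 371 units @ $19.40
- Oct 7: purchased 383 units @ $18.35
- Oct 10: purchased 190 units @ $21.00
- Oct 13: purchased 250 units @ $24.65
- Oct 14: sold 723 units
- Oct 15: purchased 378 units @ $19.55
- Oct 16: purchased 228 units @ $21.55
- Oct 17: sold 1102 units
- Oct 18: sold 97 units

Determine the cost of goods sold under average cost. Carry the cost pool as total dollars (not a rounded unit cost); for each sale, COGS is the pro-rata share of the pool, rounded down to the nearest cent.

COGS = $38,469.97

After Oct 1: 256 on hand, pool $4,480.00 (≈ $17.5000 each)
After Oct 4: 627 on hand, pool $11,677.40 (≈ $18.6242 each)
After Oct 7: 1010 on hand, pool $18,705.45 (≈ $18.5202 each)
After Oct 10: 1200 on hand, pool $22,695.45 (≈ $18.9129 each)
After Oct 13: 1450 on hand, pool $28,857.95 (≈ $19.9020 each)
Oct 14, sell 723: 723/1450 × $28,857.95 → $14,389.17
After Oct 15: 1105 on hand, pool $21,858.68 (≈ $19.7816 each)
After Oct 16: 1333 on hand, pool $26,772.08 (≈ $20.0841 each)
Oct 17, sell 1102: 1102/1333 × $26,772.08 → $22,132.65
Oct 18, sell 97: 97/231 × $4,639.43 → $1,948.15
Total COGS = $14,389.17 + $22,132.65 + $1,948.15 = $38,469.97
Ending inventory (cost pool remaining) = $2,691.28
Check: goods available $41,161.25 = COGS $38,469.97 + ending $2,691.28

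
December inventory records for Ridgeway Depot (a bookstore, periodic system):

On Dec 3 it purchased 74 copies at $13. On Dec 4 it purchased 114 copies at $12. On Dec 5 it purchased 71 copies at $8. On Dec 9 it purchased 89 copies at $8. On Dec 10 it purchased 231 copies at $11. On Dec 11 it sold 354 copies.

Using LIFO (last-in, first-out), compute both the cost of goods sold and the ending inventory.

COGS = $3,525; ending inventory = $2,626

Dec 11, 354 sold [LIFO — newest first]: 231 @ $11 + 89 @ $8 + 34 @ $8 = $3,525
Ending inventory: 74 @ $13 + 114 @ $12 + 37 @ $8 = $2,626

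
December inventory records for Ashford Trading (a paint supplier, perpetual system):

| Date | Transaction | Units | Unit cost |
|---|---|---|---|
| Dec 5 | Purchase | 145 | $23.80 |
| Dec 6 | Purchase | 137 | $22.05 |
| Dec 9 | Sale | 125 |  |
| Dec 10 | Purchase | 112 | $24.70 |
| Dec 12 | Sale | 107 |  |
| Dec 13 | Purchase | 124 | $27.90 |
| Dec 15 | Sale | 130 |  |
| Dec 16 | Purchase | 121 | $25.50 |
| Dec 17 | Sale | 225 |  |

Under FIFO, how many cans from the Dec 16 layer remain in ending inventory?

Dec 9, 125 sold [FIFO — oldest first]: 125 @ $23.80 = $2,975.00
Dec 12, 107 sold [FIFO — oldest first]: 20 @ $23.80 + 87 @ $22.05 = $2,394.35
Dec 15, 130 sold [FIFO — oldest first]: 50 @ $22.05 + 80 @ $24.70 = $3,078.50
Dec 17, 225 sold [FIFO — oldest first]: 32 @ $24.70 + 124 @ $27.90 + 69 @ $25.50 = $6,009.50
Total COGS = $2,975.00 + $2,394.35 + $3,078.50 + $6,009.50 = $14,457.35
Ending inventory: 52 @ $25.50 = $1,326.00

52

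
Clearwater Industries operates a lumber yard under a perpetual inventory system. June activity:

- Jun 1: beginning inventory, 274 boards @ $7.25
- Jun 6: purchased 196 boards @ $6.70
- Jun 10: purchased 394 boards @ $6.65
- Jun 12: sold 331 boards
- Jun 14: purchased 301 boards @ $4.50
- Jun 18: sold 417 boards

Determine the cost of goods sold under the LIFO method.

COGS = $4,329.70

Jun 12, 331 sold [LIFO — newest first]: 331 @ $6.65 = $2,201.15
Jun 18, 417 sold [LIFO — newest first]: 301 @ $4.50 + 63 @ $6.65 + 53 @ $6.70 = $2,128.55
Total COGS = $2,201.15 + $2,128.55 = $4,329.70
Ending inventory: 274 @ $7.25 + 143 @ $6.70 = $2,944.60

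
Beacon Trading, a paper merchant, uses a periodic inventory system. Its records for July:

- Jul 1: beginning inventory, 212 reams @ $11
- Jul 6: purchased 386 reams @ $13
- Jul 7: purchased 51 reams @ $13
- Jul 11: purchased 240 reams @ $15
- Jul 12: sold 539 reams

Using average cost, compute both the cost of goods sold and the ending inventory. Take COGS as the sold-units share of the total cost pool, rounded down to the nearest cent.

COGS = $7,040.95; ending inventory = $4,572.05

Jul 12, sell 539: 539/889 × $11,613.00 → $7,040.95
Ending inventory (cost pool remaining) = $4,572.05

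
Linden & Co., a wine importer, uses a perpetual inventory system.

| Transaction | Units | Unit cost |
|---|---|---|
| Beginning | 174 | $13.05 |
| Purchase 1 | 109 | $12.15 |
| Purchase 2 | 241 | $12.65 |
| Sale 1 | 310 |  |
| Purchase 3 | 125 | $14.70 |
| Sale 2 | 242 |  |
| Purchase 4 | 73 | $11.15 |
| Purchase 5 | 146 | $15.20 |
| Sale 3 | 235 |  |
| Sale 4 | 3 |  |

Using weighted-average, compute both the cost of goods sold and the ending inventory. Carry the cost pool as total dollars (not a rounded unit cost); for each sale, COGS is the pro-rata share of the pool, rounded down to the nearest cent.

COGS = $10,444.23; ending inventory = $1,070.12

After Beginning: 174 on hand, pool $2,270.70 (≈ $13.0500 each)
After Purchase 1: 283 on hand, pool $3,595.05 (≈ $12.7034 each)
After Purchase 2: 524 on hand, pool $6,643.70 (≈ $12.6788 each)
Sale 1, sell 310: 310/524 × $6,643.70 → $3,930.43
After Purchase 3: 339 on hand, pool $4,550.77 (≈ $13.4241 each)
Sale 2, sell 242: 242/339 × $4,550.77 → $3,248.63
After Purchase 4: 170 on hand, pool $2,116.09 (≈ $12.4476 each)
After Purchase 5: 316 on hand, pool $4,335.29 (≈ $13.7193 each)
Sale 3, sell 235: 235/316 × $4,335.29 → $3,224.02
Sale 4, sell 3: 3/81 × $1,111.27 → $41.15
Total COGS = $3,930.43 + $3,248.63 + $3,224.02 + $41.15 = $10,444.23
Ending inventory (cost pool remaining) = $1,070.12
Check: goods available $11,514.35 = COGS $10,444.23 + ending $1,070.12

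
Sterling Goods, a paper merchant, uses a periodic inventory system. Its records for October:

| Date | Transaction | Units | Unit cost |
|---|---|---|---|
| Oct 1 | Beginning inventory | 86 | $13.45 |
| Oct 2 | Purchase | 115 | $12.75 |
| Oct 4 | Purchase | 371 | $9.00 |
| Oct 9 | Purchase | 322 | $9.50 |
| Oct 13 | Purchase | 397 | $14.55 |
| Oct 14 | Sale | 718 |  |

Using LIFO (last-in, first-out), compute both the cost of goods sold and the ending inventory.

COGS = $8,825.85; ending inventory = $5,971.45

Oct 14, 718 sold [LIFO — newest first]: 397 @ $14.55 + 321 @ $9.50 = $8,825.85
Ending inventory: 86 @ $13.45 + 115 @ $12.75 + 371 @ $9.00 + 1 @ $9.50 = $5,971.45
Check: goods available $14,797.30 = COGS $8,825.85 + ending $5,971.45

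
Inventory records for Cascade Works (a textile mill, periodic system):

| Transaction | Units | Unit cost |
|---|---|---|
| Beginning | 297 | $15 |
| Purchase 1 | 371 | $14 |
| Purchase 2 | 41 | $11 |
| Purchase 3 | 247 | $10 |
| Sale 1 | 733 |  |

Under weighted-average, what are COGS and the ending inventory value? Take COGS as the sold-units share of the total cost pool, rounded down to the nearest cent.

COGS = $9,637.87; ending inventory = $2,932.13

Sale 1, sell 733: 733/956 × $12,570.00 → $9,637.87
Ending inventory (cost pool remaining) = $2,932.13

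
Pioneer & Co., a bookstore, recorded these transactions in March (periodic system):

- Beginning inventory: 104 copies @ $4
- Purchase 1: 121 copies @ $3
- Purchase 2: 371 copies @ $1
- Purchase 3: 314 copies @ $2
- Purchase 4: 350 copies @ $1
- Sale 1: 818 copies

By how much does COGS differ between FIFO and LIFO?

FIFO COGS: 104 @ $4 + 121 @ $3 + 371 @ $1 + 222 @ $2 = $1,594
LIFO COGS: 350 @ $1 + 314 @ $2 + 154 @ $1 = $1,132
Difference = |$1,594 − $1,132| = $462

$462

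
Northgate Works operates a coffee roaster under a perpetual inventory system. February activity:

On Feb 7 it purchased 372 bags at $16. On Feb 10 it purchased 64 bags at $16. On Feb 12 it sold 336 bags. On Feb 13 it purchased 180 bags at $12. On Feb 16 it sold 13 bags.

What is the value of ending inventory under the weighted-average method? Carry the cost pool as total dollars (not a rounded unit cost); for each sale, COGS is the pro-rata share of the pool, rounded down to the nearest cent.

Ending inventory = $3,585.43

After Feb 7: 372 on hand, pool $5,952.00 (≈ $16.0000 each)
After Feb 10: 436 on hand, pool $6,976.00 (≈ $16.0000 each)
Feb 12, sell 336: 336/436 × $6,976.00 → $5,376.00
After Feb 13: 280 on hand, pool $3,760.00 (≈ $13.4286 each)
Feb 16, sell 13: 13/280 × $3,760.00 → $174.57
Total COGS = $5,376.00 + $174.57 = $5,550.57
Ending inventory (cost pool remaining) = $3,585.43
Check: goods available $9,136.00 = COGS $5,550.57 + ending $3,585.43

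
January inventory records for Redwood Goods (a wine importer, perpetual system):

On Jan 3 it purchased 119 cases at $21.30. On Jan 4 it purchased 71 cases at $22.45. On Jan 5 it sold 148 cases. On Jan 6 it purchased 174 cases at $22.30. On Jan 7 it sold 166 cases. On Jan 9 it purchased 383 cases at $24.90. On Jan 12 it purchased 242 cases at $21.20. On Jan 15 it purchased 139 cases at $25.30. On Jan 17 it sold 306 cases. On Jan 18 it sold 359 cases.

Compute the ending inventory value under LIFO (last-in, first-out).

Jan 5, 148 sold [LIFO — newest first]: 71 @ $22.45 + 77 @ $21.30 = $3,234.05
Jan 7, 166 sold [LIFO — newest first]: 166 @ $22.30 = $3,701.80
Jan 17, 306 sold [LIFO — newest first]: 139 @ $25.30 + 167 @ $21.20 = $7,057.10
Jan 18, 359 sold [LIFO — newest first]: 75 @ $21.20 + 284 @ $24.90 = $8,661.60
Total COGS = $3,234.05 + $3,701.80 + $7,057.10 + $8,661.60 = $22,654.55
Ending inventory: 42 @ $21.30 + 8 @ $22.30 + 99 @ $24.90 = $3,538.10

Ending inventory = $3,538.10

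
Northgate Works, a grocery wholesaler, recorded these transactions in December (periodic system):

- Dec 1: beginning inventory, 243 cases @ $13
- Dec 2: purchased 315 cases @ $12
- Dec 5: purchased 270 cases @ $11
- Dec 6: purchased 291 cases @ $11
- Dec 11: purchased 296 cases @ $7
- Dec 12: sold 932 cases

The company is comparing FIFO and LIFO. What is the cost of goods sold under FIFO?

FIFO COGS: 243 @ $13 + 315 @ $12 + 270 @ $11 + 104 @ $11 = $11,053
LIFO COGS: 296 @ $7 + 291 @ $11 + 270 @ $11 + 75 @ $12 = $9,143

COGS = $11,053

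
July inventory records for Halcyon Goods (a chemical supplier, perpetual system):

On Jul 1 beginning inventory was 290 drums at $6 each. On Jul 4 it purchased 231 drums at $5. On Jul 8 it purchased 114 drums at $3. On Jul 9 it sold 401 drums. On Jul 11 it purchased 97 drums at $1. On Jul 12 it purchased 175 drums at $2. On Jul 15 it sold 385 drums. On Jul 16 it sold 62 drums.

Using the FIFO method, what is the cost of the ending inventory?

Jul 9, 401 sold [FIFO — oldest first]: 290 @ $6 + 111 @ $5 = $2,295
Jul 15, 385 sold [FIFO — oldest first]: 120 @ $5 + 114 @ $3 + 97 @ $1 + 54 @ $2 = $1,147
Jul 16, 62 sold [FIFO — oldest first]: 62 @ $2 = $124
Total COGS = $2,295 + $1,147 + $124 = $3,566
Ending inventory: 59 @ $2 = $118

Ending inventory = $118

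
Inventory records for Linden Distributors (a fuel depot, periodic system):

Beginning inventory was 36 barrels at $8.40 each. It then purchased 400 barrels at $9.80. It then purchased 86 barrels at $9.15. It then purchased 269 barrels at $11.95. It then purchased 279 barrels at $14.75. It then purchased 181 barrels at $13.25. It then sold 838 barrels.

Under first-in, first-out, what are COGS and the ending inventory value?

COGS = $8,917.10; ending inventory = $5,820.25

Sale 1 (838) [FIFO — oldest first]: 36 @ $8.40 + 400 @ $9.80 + 86 @ $9.15 + 269 @ $11.95 + 47 @ $14.75 = $8,917.10
Ending inventory: 232 @ $14.75 + 181 @ $13.25 = $5,820.25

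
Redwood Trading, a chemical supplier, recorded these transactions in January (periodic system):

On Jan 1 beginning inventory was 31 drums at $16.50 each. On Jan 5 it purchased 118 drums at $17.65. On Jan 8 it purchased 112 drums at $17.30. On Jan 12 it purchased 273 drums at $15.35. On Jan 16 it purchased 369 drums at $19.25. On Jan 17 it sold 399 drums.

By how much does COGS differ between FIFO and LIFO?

FIFO COGS: 31 @ $16.50 + 118 @ $17.65 + 112 @ $17.30 + 138 @ $15.35 = $6,650.10
LIFO COGS: 369 @ $19.25 + 30 @ $15.35 = $7,563.75
Difference = |$6,650.10 − $7,563.75| = $913.65

$913.65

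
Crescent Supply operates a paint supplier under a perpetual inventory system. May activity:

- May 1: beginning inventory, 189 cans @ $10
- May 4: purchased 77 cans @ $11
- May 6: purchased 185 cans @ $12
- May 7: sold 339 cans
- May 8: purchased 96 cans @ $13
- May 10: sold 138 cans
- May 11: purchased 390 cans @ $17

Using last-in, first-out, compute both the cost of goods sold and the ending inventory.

COGS = $5,505; ending inventory = $7,330

May 7, 339 sold [LIFO — newest first]: 185 @ $12 + 77 @ $11 + 77 @ $10 = $3,837
May 10, 138 sold [LIFO — newest first]: 96 @ $13 + 42 @ $10 = $1,668
Total COGS = $3,837 + $1,668 = $5,505
Ending inventory: 70 @ $10 + 390 @ $17 = $7,330
Check: goods available $12,835 = COGS $5,505 + ending $7,330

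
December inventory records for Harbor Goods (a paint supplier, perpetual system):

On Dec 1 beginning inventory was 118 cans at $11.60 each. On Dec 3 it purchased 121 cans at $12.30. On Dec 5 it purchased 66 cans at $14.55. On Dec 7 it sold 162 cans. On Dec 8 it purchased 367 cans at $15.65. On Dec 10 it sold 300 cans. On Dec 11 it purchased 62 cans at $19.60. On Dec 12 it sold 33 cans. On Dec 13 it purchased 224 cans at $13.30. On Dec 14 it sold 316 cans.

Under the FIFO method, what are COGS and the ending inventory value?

Dec 7, 162 sold [FIFO — oldest first]: 118 @ $11.60 + 44 @ $12.30 = $1,910.00
Dec 10, 300 sold [FIFO — oldest first]: 77 @ $12.30 + 66 @ $14.55 + 157 @ $15.65 = $4,364.45
Dec 12, 33 sold [FIFO — oldest first]: 33 @ $15.65 = $516.45
Dec 14, 316 sold [FIFO — oldest first]: 177 @ $15.65 + 62 @ $19.60 + 77 @ $13.30 = $5,009.35
Total COGS = $1,910.00 + $4,364.45 + $516.45 + $5,009.35 = $11,800.25
Ending inventory: 147 @ $13.30 = $1,955.10

COGS = $11,800.25; ending inventory = $1,955.10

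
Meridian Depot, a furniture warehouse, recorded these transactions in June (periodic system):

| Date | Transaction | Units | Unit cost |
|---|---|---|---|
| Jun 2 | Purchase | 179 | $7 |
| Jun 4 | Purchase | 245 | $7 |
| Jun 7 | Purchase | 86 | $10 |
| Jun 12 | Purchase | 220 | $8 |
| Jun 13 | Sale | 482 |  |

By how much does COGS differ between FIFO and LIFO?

$304

FIFO COGS: 179 @ $7 + 245 @ $7 + 58 @ $10 = $3,548
LIFO COGS: 220 @ $8 + 86 @ $10 + 176 @ $7 = $3,852
Difference = |$3,548 − $3,852| = $304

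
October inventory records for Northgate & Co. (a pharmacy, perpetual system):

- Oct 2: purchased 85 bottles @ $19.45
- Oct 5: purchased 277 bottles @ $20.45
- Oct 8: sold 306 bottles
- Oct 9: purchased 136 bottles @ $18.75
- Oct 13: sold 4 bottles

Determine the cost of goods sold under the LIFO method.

COGS = $6,303.70

Oct 8, 306 sold [LIFO — newest first]: 277 @ $20.45 + 29 @ $19.45 = $6,228.70
Oct 13, 4 sold [LIFO — newest first]: 4 @ $18.75 = $75.00
Total COGS = $6,228.70 + $75.00 = $6,303.70
Ending inventory: 56 @ $19.45 + 132 @ $18.75 = $3,564.20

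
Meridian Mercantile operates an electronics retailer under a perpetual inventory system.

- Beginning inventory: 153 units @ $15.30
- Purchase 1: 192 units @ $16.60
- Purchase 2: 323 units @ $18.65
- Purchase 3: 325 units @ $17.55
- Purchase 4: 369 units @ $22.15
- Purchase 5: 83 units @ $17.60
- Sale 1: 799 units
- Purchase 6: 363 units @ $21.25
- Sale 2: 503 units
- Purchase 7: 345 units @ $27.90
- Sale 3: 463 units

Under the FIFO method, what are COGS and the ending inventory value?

Sale 1 (799) [FIFO — oldest first]: 153 @ $15.30 + 192 @ $16.60 + 323 @ $18.65 + 131 @ $17.55 = $13,851.10
Sale 2 (503) [FIFO — oldest first]: 194 @ $17.55 + 309 @ $22.15 = $10,249.05
Sale 3 (463) [FIFO — oldest first]: 60 @ $22.15 + 83 @ $17.60 + 320 @ $21.25 = $9,589.80
Total COGS = $13,851.10 + $10,249.05 + $9,589.80 = $33,689.95
Ending inventory: 43 @ $21.25 + 345 @ $27.90 = $10,539.25
Check: goods available $44,229.20 = COGS $33,689.95 + ending $10,539.25

COGS = $33,689.95; ending inventory = $10,539.25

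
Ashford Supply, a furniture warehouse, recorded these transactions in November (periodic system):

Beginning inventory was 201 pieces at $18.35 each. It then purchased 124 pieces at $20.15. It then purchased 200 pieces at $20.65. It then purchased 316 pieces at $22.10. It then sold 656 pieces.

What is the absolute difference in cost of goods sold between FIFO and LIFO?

FIFO COGS: 201 @ $18.35 + 124 @ $20.15 + 200 @ $20.65 + 131 @ $22.10 = $13,212.05
LIFO COGS: 316 @ $22.10 + 200 @ $20.65 + 124 @ $20.15 + 16 @ $18.35 = $13,905.80
Difference = |$13,212.05 − $13,905.80| = $693.75

$693.75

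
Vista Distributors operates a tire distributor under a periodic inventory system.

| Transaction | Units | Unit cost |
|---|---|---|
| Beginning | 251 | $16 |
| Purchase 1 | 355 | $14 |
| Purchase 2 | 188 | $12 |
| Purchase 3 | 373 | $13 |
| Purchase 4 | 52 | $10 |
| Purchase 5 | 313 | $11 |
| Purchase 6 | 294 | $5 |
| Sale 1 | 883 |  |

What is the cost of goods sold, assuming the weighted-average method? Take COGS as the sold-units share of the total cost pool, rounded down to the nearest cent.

COGS = $10,408.37

Sale 1, sell 883: 883/1826 × $21,524.00 → $10,408.37
Ending inventory (cost pool remaining) = $11,115.63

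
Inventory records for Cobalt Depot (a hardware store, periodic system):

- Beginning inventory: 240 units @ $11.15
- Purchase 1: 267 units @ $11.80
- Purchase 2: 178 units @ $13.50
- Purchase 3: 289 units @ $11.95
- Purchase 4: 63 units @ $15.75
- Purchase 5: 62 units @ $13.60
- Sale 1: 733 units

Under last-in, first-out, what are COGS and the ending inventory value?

Sale 1 (733) [LIFO — newest first]: 62 @ $13.60 + 63 @ $15.75 + 289 @ $11.95 + 178 @ $13.50 + 141 @ $11.80 = $9,355.80
Ending inventory: 240 @ $11.15 + 126 @ $11.80 = $4,162.80
Check: goods available $13,518.60 = COGS $9,355.80 + ending $4,162.80

COGS = $9,355.80; ending inventory = $4,162.80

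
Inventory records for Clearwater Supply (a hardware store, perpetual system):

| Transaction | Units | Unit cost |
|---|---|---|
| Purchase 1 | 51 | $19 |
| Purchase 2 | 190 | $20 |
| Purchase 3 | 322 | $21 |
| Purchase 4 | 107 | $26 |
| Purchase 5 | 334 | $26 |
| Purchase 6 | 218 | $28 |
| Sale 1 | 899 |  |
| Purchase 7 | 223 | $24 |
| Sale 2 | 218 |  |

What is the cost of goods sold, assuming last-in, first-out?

Sale 1 (899) [LIFO — newest first]: 218 @ $28 + 334 @ $26 + 107 @ $26 + 240 @ $21 = $22,610
Sale 2 (218) [LIFO — newest first]: 218 @ $24 = $5,232
Total COGS = $22,610 + $5,232 = $27,842
Ending inventory: 51 @ $19 + 190 @ $20 + 82 @ $21 + 5 @ $24 = $6,611

COGS = $27,842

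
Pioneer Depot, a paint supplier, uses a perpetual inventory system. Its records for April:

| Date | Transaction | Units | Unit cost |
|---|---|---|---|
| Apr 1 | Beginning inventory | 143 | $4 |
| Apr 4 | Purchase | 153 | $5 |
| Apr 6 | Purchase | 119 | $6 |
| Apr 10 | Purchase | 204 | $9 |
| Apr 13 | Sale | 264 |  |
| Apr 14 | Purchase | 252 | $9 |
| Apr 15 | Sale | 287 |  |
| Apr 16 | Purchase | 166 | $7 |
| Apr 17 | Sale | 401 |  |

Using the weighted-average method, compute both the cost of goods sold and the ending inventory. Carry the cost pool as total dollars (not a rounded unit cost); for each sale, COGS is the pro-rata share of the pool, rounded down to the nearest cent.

COGS = $6,699.11; ending inventory = $617.89

After Apr 1: 143 on hand, pool $572.00 (≈ $4.0000 each)
After Apr 4: 296 on hand, pool $1,337.00 (≈ $4.5169 each)
After Apr 6: 415 on hand, pool $2,051.00 (≈ $4.9422 each)
After Apr 10: 619 on hand, pool $3,887.00 (≈ $6.2795 each)
Apr 13, sell 264: 264/619 × $3,887.00 → $1,657.78
After Apr 14: 607 on hand, pool $4,497.22 (≈ $7.4089 each)
Apr 15, sell 287: 287/607 × $4,497.22 → $2,126.36
After Apr 16: 486 on hand, pool $3,532.86 (≈ $7.2693 each)
Apr 17, sell 401: 401/486 × $3,532.86 → $2,914.97
Total COGS = $1,657.78 + $2,126.36 + $2,914.97 = $6,699.11
Ending inventory (cost pool remaining) = $617.89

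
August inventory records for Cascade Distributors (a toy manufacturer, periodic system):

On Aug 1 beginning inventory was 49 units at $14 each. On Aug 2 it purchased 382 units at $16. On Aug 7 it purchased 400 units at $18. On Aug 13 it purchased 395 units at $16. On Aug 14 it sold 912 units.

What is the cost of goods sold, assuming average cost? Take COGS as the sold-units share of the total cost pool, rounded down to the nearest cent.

Aug 14, sell 912: 912/1226 × $20,318.00 → $15,114.20
Ending inventory (cost pool remaining) = $5,203.80

COGS = $15,114.20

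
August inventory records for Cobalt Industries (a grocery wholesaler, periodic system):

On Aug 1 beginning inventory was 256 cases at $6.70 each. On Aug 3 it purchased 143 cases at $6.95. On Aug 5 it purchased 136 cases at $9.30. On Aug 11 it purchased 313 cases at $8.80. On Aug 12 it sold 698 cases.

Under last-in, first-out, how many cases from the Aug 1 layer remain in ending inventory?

150

Aug 12, 698 sold [LIFO — newest first]: 313 @ $8.80 + 136 @ $9.30 + 143 @ $6.95 + 106 @ $6.70 = $5,723.25
Ending inventory: 150 @ $6.70 = $1,005.00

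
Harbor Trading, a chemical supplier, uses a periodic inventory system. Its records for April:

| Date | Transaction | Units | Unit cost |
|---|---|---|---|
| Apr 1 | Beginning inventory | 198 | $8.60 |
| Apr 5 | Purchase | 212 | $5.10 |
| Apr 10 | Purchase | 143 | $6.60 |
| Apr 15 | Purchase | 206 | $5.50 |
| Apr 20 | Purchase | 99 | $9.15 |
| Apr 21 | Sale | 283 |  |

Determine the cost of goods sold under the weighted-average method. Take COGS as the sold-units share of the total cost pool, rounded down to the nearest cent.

COGS = $1,902.05

Apr 21, sell 283: 283/858 × $5,766.65 → $1,902.05
Ending inventory (cost pool remaining) = $3,864.60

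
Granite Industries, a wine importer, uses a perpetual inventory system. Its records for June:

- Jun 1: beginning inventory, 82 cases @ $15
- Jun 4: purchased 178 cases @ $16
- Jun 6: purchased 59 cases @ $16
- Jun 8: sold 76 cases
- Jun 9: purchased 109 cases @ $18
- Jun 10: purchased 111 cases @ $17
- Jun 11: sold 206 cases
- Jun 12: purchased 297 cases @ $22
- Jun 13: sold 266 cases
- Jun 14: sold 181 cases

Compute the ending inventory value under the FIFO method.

Ending inventory = $2,354

Jun 8, 76 sold [FIFO — oldest first]: 76 @ $15 = $1,140
Jun 11, 206 sold [FIFO — oldest first]: 6 @ $15 + 178 @ $16 + 22 @ $16 = $3,290
Jun 13, 266 sold [FIFO — oldest first]: 37 @ $16 + 109 @ $18 + 111 @ $17 + 9 @ $22 = $4,639
Jun 14, 181 sold [FIFO — oldest first]: 181 @ $22 = $3,982
Total COGS = $1,140 + $3,290 + $4,639 + $3,982 = $13,051
Ending inventory: 107 @ $22 = $2,354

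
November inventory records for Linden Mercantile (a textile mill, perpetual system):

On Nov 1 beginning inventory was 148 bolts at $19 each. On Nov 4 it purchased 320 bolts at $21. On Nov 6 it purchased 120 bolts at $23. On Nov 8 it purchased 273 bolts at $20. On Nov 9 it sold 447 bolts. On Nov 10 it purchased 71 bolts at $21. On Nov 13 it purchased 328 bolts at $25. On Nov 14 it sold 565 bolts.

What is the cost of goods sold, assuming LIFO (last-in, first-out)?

Nov 9, 447 sold [LIFO — newest first]: 273 @ $20 + 120 @ $23 + 54 @ $21 = $9,354
Nov 14, 565 sold [LIFO — newest first]: 328 @ $25 + 71 @ $21 + 166 @ $21 = $13,177
Total COGS = $9,354 + $13,177 = $22,531
Ending inventory: 148 @ $19 + 100 @ $21 = $4,912

COGS = $22,531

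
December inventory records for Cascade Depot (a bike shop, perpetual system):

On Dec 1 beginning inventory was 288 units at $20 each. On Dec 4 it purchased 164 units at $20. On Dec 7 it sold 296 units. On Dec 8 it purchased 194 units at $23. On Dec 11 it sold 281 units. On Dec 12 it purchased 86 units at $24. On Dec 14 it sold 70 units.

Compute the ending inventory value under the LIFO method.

Ending inventory = $1,764

Dec 7, 296 sold [LIFO — newest first]: 164 @ $20 + 132 @ $20 = $5,920
Dec 11, 281 sold [LIFO — newest first]: 194 @ $23 + 87 @ $20 = $6,202
Dec 14, 70 sold [LIFO — newest first]: 70 @ $24 = $1,680
Total COGS = $5,920 + $6,202 + $1,680 = $13,802
Ending inventory: 69 @ $20 + 16 @ $24 = $1,764
Check: goods available $15,566 = COGS $13,802 + ending $1,764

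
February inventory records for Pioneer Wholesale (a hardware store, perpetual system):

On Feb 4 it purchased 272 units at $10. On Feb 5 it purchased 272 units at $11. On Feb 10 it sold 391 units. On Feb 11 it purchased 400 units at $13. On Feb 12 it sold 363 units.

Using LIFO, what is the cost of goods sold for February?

COGS = $8,901

Feb 10, 391 sold [LIFO — newest first]: 272 @ $11 + 119 @ $10 = $4,182
Feb 12, 363 sold [LIFO — newest first]: 363 @ $13 = $4,719
Total COGS = $4,182 + $4,719 = $8,901
Ending inventory: 153 @ $10 + 37 @ $13 = $2,011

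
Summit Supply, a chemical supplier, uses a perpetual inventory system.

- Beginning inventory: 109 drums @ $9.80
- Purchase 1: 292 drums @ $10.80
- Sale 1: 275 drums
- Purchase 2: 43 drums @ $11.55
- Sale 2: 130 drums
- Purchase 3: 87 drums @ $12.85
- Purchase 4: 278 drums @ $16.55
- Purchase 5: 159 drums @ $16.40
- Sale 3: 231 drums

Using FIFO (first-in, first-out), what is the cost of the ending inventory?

Sale 1 (275) [FIFO — oldest first]: 109 @ $9.80 + 166 @ $10.80 = $2,861.00
Sale 2 (130) [FIFO — oldest first]: 126 @ $10.80 + 4 @ $11.55 = $1,407.00
Sale 3 (231) [FIFO — oldest first]: 39 @ $11.55 + 87 @ $12.85 + 105 @ $16.55 = $3,306.15
Total COGS = $2,861.00 + $1,407.00 + $3,306.15 = $7,574.15
Ending inventory: 173 @ $16.55 + 159 @ $16.40 = $5,470.75

Ending inventory = $5,470.75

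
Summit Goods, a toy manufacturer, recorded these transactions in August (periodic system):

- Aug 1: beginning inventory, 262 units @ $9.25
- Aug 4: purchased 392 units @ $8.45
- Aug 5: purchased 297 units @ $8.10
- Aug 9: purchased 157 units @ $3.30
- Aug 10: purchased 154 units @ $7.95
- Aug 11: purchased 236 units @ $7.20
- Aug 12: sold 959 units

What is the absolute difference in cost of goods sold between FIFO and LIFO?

$1,348.95

FIFO COGS: 262 @ $9.25 + 392 @ $8.45 + 297 @ $8.10 + 8 @ $3.30 = $8,168.00
LIFO COGS: 236 @ $7.20 + 154 @ $7.95 + 157 @ $3.30 + 297 @ $8.10 + 115 @ $8.45 = $6,819.05
Difference = |$8,168.00 − $6,819.05| = $1,348.95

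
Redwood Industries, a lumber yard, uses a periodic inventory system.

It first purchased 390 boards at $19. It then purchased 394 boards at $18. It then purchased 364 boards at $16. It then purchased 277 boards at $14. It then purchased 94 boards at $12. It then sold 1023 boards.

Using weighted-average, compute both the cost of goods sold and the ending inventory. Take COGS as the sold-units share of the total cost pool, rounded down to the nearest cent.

Sale 1, sell 1023: 1023/1519 × $25,332.00 → $17,060.32
Ending inventory (cost pool remaining) = $8,271.68

COGS = $17,060.32; ending inventory = $8,271.68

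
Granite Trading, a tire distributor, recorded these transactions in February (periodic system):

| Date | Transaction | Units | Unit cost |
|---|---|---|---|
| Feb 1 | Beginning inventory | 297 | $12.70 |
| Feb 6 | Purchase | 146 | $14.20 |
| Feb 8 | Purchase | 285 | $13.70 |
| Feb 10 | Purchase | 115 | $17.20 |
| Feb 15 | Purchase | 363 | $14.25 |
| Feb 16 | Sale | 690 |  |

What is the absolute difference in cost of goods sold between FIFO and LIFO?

$826.15

FIFO COGS: 297 @ $12.70 + 146 @ $14.20 + 247 @ $13.70 = $9,229.00
LIFO COGS: 363 @ $14.25 + 115 @ $17.20 + 212 @ $13.70 = $10,055.15
Difference = |$9,229.00 − $10,055.15| = $826.15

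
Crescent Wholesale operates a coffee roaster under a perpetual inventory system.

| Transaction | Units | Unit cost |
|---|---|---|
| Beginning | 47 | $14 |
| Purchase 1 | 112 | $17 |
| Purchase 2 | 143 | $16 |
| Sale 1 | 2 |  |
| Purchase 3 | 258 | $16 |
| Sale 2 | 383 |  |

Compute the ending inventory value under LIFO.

Ending inventory = $2,818

Sale 1 (2) [LIFO — newest first]: 2 @ $16 = $32
Sale 2 (383) [LIFO — newest first]: 258 @ $16 + 125 @ $16 = $6,128
Total COGS = $32 + $6,128 = $6,160
Ending inventory: 47 @ $14 + 112 @ $17 + 16 @ $16 = $2,818
Check: goods available $8,978 = COGS $6,160 + ending $2,818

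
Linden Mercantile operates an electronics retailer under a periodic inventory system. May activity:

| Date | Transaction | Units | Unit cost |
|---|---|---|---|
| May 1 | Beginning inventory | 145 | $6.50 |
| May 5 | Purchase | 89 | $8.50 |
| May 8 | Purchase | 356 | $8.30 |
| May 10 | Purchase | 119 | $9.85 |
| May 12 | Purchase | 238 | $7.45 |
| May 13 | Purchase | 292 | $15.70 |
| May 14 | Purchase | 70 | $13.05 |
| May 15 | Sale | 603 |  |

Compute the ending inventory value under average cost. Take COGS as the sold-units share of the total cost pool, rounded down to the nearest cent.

May 15, sell 603: 603/1309 × $13,096.95 → $6,033.20
Ending inventory (cost pool remaining) = $7,063.75

Ending inventory = $7,063.75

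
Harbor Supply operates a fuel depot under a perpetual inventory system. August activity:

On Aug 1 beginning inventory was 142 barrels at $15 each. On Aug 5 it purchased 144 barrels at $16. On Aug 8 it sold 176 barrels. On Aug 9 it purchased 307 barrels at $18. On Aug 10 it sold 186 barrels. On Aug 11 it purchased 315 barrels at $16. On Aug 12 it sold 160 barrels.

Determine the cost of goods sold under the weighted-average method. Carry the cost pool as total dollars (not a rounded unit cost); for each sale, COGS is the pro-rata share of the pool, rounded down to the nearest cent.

After Aug 1: 142 on hand, pool $2,130.00 (≈ $15.0000 each)
After Aug 5: 286 on hand, pool $4,434.00 (≈ $15.5035 each)
Aug 8, sell 176: 176/286 × $4,434.00 → $2,728.61
After Aug 9: 417 on hand, pool $7,231.39 (≈ $17.3415 each)
Aug 10, sell 186: 186/417 × $7,231.39 → $3,225.51
After Aug 11: 546 on hand, pool $9,045.88 (≈ $16.5675 each)
Aug 12, sell 160: 160/546 × $9,045.88 → $2,650.80
Total COGS = $2,728.61 + $3,225.51 + $2,650.80 = $8,604.92
Ending inventory (cost pool remaining) = $6,395.08

COGS = $8,604.92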